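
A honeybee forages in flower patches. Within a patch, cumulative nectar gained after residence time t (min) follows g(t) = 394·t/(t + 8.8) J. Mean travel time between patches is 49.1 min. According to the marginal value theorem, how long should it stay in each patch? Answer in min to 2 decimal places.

20.79 min

Optimal t* satisfies g'(t*) = g(t*)/(T + t*).
g'(t) = 394·8.8/(t + 8.8)². Setting 394·8.8/(t+8.8)² = 394t/[(t+8.8)(49.1+t)] gives 8.8(49.1+t) = t(t+8.8), so t² = 8.8×49.1 = 432.1.
t* = √432.1 = 20.79 min.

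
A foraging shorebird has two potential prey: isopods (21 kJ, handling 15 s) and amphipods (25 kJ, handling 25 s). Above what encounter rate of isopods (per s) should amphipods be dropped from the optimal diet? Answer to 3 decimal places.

0.167 per s

At the threshold, the rate on isopods alone equals the profitability of amphipods: λ·21/(1 + λ·15) = 25/25 = 1.
Rearranging, λ(21 − 1×15) = 1, so λ = 1/6 = 0.1667 per s.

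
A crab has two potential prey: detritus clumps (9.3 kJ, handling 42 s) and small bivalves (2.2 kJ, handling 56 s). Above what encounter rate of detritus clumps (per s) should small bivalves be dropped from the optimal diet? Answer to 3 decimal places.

0.005 per s

At the threshold, the rate on detritus clumps alone equals the profitability of small bivalves: λ·9.3/(1 + λ·42) = 2.2/56 = 0.03929.
Rearranging, λ(9.3 − 0.03929×42) = 0.03929, so λ = 0.03929/7.65 = 0.005135 per s.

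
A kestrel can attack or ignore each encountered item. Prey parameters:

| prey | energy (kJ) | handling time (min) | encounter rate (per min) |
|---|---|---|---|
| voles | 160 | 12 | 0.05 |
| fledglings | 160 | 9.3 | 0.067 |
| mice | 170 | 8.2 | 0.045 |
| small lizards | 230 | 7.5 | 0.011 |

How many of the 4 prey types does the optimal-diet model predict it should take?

4

Profitabilities (E/h, kJ/min): small lizards 30.7, mice 20.7, fledglings 17.2, voles 13.3. Add prey in this order while the next type's profitability exceeds the intake rate on those already taken.
Rate on top 1: 2.337. mice: 20.7 > 2.337 → include.
Rate on top 2: 7.013. fledglings: 17.2 > 7.013 → include.
Rate on top 3: 10.07. voles: 13.3 > 10.07 → include.
Optimal diet: small lizards, mice, fledglings, voles — 4 of 4 types.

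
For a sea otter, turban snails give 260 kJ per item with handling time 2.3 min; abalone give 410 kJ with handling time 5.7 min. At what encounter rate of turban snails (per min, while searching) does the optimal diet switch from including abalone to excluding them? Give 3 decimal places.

The zero-one rule: include abalone iff E₂/h₂ > λE₁/(1+λh₁). Equality gives the switch point.
λE₁h₂ = E₂ + λE₂h₁ ⇒ λ = E₂/(E₁h₂ − E₂h₁) = 410/(1482 − 943) = 0.7607 per min.

0.761 per min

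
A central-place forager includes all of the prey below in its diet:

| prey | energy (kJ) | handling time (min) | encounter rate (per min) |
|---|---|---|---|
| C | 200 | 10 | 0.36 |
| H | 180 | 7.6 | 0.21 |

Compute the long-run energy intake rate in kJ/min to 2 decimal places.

17.72 kJ/min

R = (0.36×200 + 0.21×180) / (1 + 0.36×10 + 0.21×7.6) = 109.8/6.196 = 17.72 kJ/min.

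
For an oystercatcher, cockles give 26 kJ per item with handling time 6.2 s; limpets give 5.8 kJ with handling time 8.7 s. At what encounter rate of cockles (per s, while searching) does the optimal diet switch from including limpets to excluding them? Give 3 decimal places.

0.030 per s

The zero-one rule: include limpets iff E₂/h₂ > λE₁/(1+λh₁). Equality gives the switch point.
λE₁h₂ = E₂ + λE₂h₁ ⇒ λ = E₂/(E₁h₂ − E₂h₁) = 5.8/(226.2 − 35.96) = 0.03049 per s.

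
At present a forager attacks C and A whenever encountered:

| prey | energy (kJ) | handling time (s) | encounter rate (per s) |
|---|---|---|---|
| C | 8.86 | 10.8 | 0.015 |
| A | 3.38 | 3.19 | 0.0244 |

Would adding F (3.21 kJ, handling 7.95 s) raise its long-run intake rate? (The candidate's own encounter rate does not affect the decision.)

Current rate: (0.015×8.86 + 0.0244×3.38)/(1 + 0.015×10.8 + 0.0244×3.19) = 0.1737 kJ/s.
F: E/h = 3.21/7.95 = 0.4038 kJ/s.
Since 0.4038 > R, including F increases the long-run rate.

Yes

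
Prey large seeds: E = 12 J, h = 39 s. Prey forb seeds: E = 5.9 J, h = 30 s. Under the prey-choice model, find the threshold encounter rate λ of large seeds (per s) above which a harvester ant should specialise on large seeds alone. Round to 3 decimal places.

0.045 per s

At the threshold, the rate on large seeds alone equals the profitability of forb seeds: λ·12/(1 + λ·39) = 5.9/30 = 0.1967.
Rearranging, λ(12 − 0.1967×39) = 0.1967, so λ = 0.1967/4.33 = 0.04542 per s.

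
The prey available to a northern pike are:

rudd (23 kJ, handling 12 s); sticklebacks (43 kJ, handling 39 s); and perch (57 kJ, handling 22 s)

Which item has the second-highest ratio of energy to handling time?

Profitability E/h (kJ/s): rudd = 23/12 = 1.92, sticklebacks = 43/39 = 1.1, perch = 57/22 = 2.59.
Ranked: perch > rudd > sticklebacks.

rudd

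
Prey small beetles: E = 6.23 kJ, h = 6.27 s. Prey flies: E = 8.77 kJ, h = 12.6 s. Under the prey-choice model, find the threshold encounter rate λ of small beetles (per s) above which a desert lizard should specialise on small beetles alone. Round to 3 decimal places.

0.373 per s

Drop flies once their profitability E₂/h₂ falls below the rate achievable on small beetles alone: E₂/h₂ = λE₁/(1 + λh₁).
Solve for λ: λE₁h₂ = E₂(1 + λh₁) → λ(E₁h₂ − E₂h₁) = E₂ → λ = E₂/(E₁h₂ − E₂h₁).
λ = 8.77/(6.23×12.6 − 8.77×6.27) = 8.77/23.51 = 0.373 per s.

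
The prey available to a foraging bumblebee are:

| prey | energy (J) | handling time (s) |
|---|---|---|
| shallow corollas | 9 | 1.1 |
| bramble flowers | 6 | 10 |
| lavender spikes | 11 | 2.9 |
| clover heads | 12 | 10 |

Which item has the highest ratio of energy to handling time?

In descending order of E/h:
shallow corollas: 9/1.1 = 8.18 J/s
lavender spikes: 11/2.9 = 3.79 J/s
clover heads: 12/10 = 1.2 J/s
bramble flowers: 6/10 = 0.6 J/s

shallow corollas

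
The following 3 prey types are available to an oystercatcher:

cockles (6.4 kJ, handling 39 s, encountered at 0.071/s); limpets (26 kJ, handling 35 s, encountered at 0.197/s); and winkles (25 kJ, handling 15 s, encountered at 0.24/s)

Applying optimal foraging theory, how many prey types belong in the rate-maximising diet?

Profitabilities (E/h, kJ/s): winkles 1.67, limpets 0.743, cockles 0.164. Add prey in this order while the next type's profitability exceeds the intake rate on those already taken.
Rate on top 1: 1.304. limpets: 0.743 < 1.304 → exclude; stop.
Optimal diet: winkles — 1 of 3 types.

1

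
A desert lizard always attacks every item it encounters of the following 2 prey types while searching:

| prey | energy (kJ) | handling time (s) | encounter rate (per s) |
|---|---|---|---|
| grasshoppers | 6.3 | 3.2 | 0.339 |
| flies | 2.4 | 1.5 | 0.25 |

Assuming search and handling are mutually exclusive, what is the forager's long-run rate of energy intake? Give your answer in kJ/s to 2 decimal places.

1.11 kJ/s

R = Σλ_iE_i / (1 + Σλ_ih_i)
Numerator: 0.339×6.3 + 0.25×2.4 = 2.736
Denominator: 1 + 0.339×3.2 + 0.25×1.5 = 2.46
R = 2.736/2.46 = 1.112 kJ/s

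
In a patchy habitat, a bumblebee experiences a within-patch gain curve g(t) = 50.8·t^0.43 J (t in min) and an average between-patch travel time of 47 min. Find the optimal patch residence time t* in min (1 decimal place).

35.5 min

Optimal t* satisfies g'(t*) = g(t*)/(T + t*).
g'(t) = 0.43·50.8·t^-0.57. Setting 0.43·50.8·t^-0.57 = 50.8·t^0.43/(47+t) gives 0.43(47+t) = t, so 0.57·t = 0.43×47.
t* = 0.43×47/0.57 = 35.46 min.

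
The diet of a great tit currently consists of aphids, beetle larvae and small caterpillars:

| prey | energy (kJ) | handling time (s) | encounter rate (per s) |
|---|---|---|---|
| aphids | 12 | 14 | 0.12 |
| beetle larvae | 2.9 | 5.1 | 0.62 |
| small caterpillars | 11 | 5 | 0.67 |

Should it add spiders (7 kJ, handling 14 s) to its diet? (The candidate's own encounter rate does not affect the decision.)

No

Current rate: (0.12×12 + 0.62×2.9 + 0.67×11)/(1 + 0.12×14 + 0.62×5.1 + 0.67×5) = 1.154 kJ/s.
spiders: E/h = 7/14 = 0.5 kJ/s.
Since 0.5 < R, time spent handling spiders is better spent searching.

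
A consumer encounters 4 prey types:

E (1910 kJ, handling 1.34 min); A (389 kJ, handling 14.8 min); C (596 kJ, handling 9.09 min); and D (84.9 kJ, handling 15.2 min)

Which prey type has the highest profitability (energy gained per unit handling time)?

E

Profitability E/h (kJ/min): E = 1910/1.34 = 1.43e+03, A = 389/14.8 = 26.3, C = 596/9.09 = 65.6, D = 84.9/15.2 = 5.59.
Ranked: E > C > A > D.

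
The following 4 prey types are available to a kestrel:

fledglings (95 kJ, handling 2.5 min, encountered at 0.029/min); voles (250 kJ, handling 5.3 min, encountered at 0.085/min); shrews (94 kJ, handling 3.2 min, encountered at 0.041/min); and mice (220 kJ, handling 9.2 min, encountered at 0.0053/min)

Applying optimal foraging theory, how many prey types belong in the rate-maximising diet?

4

Profitabilities (E/h, kJ/min): voles 47.2, fledglings 38, shrews 29.4, mice 23.9. Add prey in this order while the next type's profitability exceeds the intake rate on those already taken.
Rate on top 1: 14.65. fledglings: 38 > 14.65 → include.
Rate on top 2: 15.76. shrews: 29.4 > 15.76 → include.
Rate on top 3: 16.84. mice: 23.9 > 16.84 → include.
Optimal diet: voles, fledglings, shrews, mice — 4 of 4 types.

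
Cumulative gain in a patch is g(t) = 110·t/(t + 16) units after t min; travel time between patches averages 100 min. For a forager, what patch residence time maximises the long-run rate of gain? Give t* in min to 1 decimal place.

40.0 min

Optimal t* satisfies g'(t*) = g(t*)/(T + t*).
g'(t) = 110·16/(t + 16)². Setting 110·16/(t+16)² = 110t/[(t+16)(100+t)] gives 16(100+t) = t(t+16), so t² = 16×100 = 1600.
t* = √1600 = 40 min.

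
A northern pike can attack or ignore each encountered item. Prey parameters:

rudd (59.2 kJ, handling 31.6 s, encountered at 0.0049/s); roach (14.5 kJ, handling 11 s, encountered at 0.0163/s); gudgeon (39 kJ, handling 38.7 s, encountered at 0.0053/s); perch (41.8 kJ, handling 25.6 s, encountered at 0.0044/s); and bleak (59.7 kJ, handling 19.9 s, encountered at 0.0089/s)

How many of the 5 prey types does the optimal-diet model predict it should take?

Rank by E/h (kJ/s): bleak 3, rudd 1.87, perch 1.63, roach 1.32, gudgeon 1.01. Include each in turn until the next type's E/h falls below the running intake rate.
Rate on top 1: 0.4514. rudd: 1.87 > 0.4514 → include.
Rate on top 2: 0.6167. perch: 1.63 > 0.6167 → include.
Rate on top 3: 0.6959. roach: 1.32 > 0.6959 → include.
Rate on top 4: 0.7646. gudgeon: 1.01 > 0.7646 → include.
Optimal diet: bleak, rudd, perch, roach, gudgeon — 5 of 5 types.

5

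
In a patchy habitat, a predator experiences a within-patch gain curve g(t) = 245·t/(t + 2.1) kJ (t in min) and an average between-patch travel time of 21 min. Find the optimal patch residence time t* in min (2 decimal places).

6.64 min

By the marginal value theorem, leave when the instantaneous gain rate g'(t) equals the habitat-wide average g(t)/(T + t).
g'(t) = 245·2.1/(t + 2.1)². Setting 245·2.1/(t+2.1)² = 245t/[(t+2.1)(21+t)] gives 2.1(21+t) = t(t+2.1), so t² = 2.1×21 = 44.1.
t* = √44.1 = 6.641 min.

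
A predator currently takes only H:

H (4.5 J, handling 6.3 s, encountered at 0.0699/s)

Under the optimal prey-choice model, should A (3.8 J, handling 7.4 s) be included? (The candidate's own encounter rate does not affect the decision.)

Yes

On H alone, R = ΣλE/(1+Σλh) = 0.3145/1.44 = 0.2184 J/s.
Profitability of A: 3.8/7.4 = 0.5135 J/s.
Since 0.5135 > R, including A increases the long-run rate.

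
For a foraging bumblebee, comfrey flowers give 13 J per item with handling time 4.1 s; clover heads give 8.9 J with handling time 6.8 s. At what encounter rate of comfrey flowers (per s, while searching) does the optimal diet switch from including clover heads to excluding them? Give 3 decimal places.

The zero-one rule: include clover heads iff E₂/h₂ > λE₁/(1+λh₁). Equality gives the switch point.
λE₁h₂ = E₂ + λE₂h₁ ⇒ λ = E₂/(E₁h₂ − E₂h₁) = 8.9/(88.4 − 36.49) = 0.1715 per s.

0.171 per s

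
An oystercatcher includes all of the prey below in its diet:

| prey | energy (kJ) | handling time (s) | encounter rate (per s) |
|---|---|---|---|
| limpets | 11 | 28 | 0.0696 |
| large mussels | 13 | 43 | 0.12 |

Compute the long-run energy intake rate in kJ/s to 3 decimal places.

0.287 kJ/s

Energy encountered per unit search time: 0.0696×11 + 0.12×13 = 2.326 kJ/s.
Handling time per unit search time: 0.0696×28 + 0.12×43 = 7.109.
Rate = 2.326/(1 + 7.109) = 0.2868 kJ/s.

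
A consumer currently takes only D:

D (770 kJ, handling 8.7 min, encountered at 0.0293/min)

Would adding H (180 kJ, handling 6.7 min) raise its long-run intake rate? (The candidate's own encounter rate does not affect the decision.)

Intake rate on the current diet: R = (0.0293×770) / (1 + 0.0293×8.7) = 22.56/1.255 = 17.98 kJ/min.
H: E/h = 180/6.7 = 26.87 kJ/min.
Since 26.87 > R, including H increases the long-run rate.

Yes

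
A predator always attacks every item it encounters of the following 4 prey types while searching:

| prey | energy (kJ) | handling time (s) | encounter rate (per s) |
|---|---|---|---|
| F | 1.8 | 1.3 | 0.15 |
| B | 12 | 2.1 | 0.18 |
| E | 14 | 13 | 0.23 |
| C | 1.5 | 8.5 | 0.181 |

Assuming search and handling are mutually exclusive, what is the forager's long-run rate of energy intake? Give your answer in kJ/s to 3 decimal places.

R = Σλ_iE_i / (1 + Σλ_ih_i)
Numerator: 0.15×1.8 + 0.18×12 + 0.23×14 + 0.181×1.5 = 5.921
Denominator: 1 + 0.15×1.3 + 0.18×2.1 + 0.23×13 + 0.181×8.5 = 6.102
R = 5.921/6.102 = 0.9705 kJ/s

0.970 kJ/s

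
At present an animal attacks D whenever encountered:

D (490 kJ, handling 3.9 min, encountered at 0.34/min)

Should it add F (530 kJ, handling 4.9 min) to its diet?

Yes

On D alone, R = ΣλE/(1+Σλh) = 166.6/2.326 = 71.63 kJ/min.
Profitability of F: 530/4.9 = 108.2 kJ/min.
Since 108.2 > R, including F increases the long-run rate.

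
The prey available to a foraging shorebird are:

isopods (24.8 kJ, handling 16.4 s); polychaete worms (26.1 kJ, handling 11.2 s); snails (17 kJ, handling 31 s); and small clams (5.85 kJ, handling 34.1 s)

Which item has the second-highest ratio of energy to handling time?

isopods

In descending order of E/h:
polychaete worms: 26.1/11.2 = 2.33 kJ/s
isopods: 24.8/16.4 = 1.51 kJ/s
snails: 17/31 = 0.548 kJ/s
small clams: 5.85/34.1 = 0.172 kJ/s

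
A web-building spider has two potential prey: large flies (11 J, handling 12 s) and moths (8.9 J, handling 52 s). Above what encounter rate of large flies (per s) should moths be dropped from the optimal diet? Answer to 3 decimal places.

0.019 per s

Drop moths once their profitability E₂/h₂ falls below the rate achievable on large flies alone: E₂/h₂ = λE₁/(1 + λh₁).
Solve for λ: λE₁h₂ = E₂(1 + λh₁) → λ(E₁h₂ − E₂h₁) = E₂ → λ = E₂/(E₁h₂ − E₂h₁).
λ = 8.9/(11×52 − 8.9×12) = 8.9/465.2 = 0.01913 per s.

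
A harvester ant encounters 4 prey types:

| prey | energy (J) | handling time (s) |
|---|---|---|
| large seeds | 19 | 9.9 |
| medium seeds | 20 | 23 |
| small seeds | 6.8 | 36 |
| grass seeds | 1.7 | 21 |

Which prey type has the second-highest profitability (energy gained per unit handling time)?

medium seeds

In descending order of E/h:
large seeds: 19/9.9 = 1.92 J/s
medium seeds: 20/23 = 0.87 J/s
small seeds: 6.8/36 = 0.189 J/s
grass seeds: 1.7/21 = 0.081 J/s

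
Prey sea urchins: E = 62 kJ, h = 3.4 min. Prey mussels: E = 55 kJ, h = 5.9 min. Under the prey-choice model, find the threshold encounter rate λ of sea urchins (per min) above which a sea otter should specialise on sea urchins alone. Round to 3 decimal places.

0.308 per min

The zero-one rule: include mussels iff E₂/h₂ > λE₁/(1+λh₁). Equality gives the switch point.
λE₁h₂ = E₂ + λE₂h₁ ⇒ λ = E₂/(E₁h₂ − E₂h₁) = 55/(365.8 − 187) = 0.3076 per min.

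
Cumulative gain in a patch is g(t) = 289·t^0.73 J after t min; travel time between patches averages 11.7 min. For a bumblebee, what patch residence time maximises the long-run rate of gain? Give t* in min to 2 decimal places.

Maximise g(t)/(T+t): set derivative to zero → g'(t)(T+t) = g(t).
g'(t) = 0.73·289·t^-0.27. Setting 0.73·289·t^-0.27 = 289·t^0.73/(11.7+t) gives 0.73(11.7+t) = t, so 0.27·t = 0.73×11.7.
t* = 0.73×11.7/0.27 = 31.63 min.

31.63 min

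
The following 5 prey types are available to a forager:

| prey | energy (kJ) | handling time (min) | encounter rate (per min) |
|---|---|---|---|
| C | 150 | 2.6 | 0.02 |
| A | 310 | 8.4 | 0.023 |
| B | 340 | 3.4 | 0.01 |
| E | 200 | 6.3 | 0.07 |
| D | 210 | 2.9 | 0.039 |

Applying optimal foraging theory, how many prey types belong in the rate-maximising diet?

5

Profitabilities (E/h, kJ/min): B 100, D 72.4, C 57.7, A 36.9, E 31.7. Add prey in this order while the next type's profitability exceeds the intake rate on those already taken.
Rate on top 1: 3.288. D: 72.4 > 3.288 → include.
Rate on top 2: 10.1. C: 57.7 > 10.1 → include.
Rate on top 3: 12.17. A: 36.9 > 12.17 → include.
Rate on top 4: 15.6. E: 31.7 > 15.6 → include.
Optimal diet: B, D, C, A, E — 5 of 5 types.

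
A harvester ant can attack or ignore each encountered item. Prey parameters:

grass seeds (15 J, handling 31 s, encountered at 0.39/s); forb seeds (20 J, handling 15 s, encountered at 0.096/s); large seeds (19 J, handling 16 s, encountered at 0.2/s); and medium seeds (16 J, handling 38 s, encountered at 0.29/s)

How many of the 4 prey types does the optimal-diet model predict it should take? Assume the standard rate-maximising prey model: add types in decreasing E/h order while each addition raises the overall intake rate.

2

Rank by E/h (J/s): forb seeds 1.33, large seeds 1.19, grass seeds 0.484, medium seeds 0.421. Include each in turn until the next type's E/h falls below the running intake rate.
Rate on top 1: 0.7869. large seeds: 1.19 > 0.7869 → include.
Rate on top 2: 1.014. grass seeds: 0.484 < 1.014 → exclude; stop.
Optimal diet: forb seeds, large seeds — 2 of 4 types.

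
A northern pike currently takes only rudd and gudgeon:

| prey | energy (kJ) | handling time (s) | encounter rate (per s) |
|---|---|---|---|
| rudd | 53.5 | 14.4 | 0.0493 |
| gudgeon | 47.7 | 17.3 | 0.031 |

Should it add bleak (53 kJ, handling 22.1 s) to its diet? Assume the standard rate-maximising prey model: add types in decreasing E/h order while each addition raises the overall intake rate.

Yes

On rudd and gudgeon alone, R = ΣλE/(1+Σλh) = 4.116/2.246 = 1.833 kJ/s.
Profitability of bleak: 53/22.1 = 2.398 kJ/s.
2.398 > 1.833, so adding bleak raises the average — include it.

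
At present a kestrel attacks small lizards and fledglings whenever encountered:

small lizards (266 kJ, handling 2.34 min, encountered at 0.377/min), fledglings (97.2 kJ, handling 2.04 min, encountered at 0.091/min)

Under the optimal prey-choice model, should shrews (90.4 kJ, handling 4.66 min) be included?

No

Current rate: (0.377×266 + 0.091×97.2)/(1 + 0.377×2.34 + 0.091×2.04) = 52.77 kJ/min.
shrews: E/h = 90.4/4.66 = 19.4 kJ/min.
19.4 < 52.77, so adding shrews would lower the average — exclude it.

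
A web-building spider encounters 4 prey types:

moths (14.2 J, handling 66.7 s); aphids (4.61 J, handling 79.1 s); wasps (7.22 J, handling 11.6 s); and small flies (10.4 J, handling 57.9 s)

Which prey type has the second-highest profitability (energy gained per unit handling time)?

In descending order of E/h:
wasps: 7.22/11.6 = 0.622 J/s
moths: 14.2/66.7 = 0.213 J/s
small flies: 10.4/57.9 = 0.18 J/s
aphids: 4.61/79.1 = 0.0583 J/s

moths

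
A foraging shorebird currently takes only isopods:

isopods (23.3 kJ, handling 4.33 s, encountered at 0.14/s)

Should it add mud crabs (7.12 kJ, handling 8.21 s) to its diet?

Current rate: (0.14×23.3)/(1 + 0.14×4.33) = 2.031 kJ/s.
mud crabs: E/h = 7.12/8.21 = 0.8672 kJ/s.
0.8672 < 2.031, so adding mud crabs would lower the average — exclude it.

No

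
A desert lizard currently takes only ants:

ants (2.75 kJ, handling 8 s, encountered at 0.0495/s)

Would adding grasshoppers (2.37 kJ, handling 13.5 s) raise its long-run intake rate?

Current rate: (0.0495×2.75)/(1 + 0.0495×8) = 0.09751 kJ/s.
Profitability of grasshoppers: 2.37/13.5 = 0.1756 kJ/s.
0.1756 > 0.09751, so adding grasshoppers raises the average — include it.

Yes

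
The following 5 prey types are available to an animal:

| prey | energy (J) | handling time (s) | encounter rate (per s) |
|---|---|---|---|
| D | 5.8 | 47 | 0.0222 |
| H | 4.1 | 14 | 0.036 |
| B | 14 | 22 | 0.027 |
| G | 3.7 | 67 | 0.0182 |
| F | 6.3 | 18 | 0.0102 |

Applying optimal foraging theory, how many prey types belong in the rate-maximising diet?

Profitabilities (E/h, J/s): B 0.636, F 0.35, H 0.293, D 0.123, G 0.0552. Add prey in this order while the next type's profitability exceeds the intake rate on those already taken.
Rate on top 1: 0.2371. F: 0.35 > 0.2371 → include.
Rate on top 2: 0.2488. H: 0.293 > 0.2488 → include.
Rate on top 3: 0.2585. D: 0.123 < 0.2585 → exclude; stop.
Optimal diet: B, F, H — 3 of 5 types.

3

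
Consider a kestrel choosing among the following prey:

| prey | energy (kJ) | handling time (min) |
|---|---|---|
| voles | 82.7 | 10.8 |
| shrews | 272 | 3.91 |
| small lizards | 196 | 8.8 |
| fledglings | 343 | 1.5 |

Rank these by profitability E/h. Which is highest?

Profitability E/h (kJ/min): voles = 82.7/10.8 = 7.66, shrews = 272/3.91 = 69.6, small lizards = 196/8.8 = 22.3, fledglings = 343/1.5 = 229.
Ranked: fledglings > shrews > small lizards > voles.

fledglings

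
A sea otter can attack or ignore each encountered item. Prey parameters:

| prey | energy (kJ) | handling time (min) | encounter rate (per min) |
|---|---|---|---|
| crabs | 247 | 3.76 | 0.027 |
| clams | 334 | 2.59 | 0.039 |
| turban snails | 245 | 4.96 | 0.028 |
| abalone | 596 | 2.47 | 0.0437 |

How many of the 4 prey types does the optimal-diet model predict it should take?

4

Rank by E/h (kJ/min): abalone 241, clams 129, crabs 65.7, turban snails 49.4. Include each in turn until the next type's E/h falls below the running intake rate.
Rate on top 1: 23.51. clams: 129 > 23.51 → include.
Rate on top 2: 32.32. crabs: 65.7 > 32.32 → include.
Rate on top 3: 34.9. turban snails: 49.4 > 34.9 → include.
Optimal diet: abalone, clams, crabs, turban snails — 4 of 4 types.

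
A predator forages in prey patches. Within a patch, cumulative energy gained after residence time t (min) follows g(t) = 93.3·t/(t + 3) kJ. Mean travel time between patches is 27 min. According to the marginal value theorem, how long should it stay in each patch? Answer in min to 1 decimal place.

Optimal t* satisfies g'(t*) = g(t*)/(T + t*).
g'(t) = 93.3·3/(t + 3)². Setting 93.3·3/(t+3)² = 93.3t/[(t+3)(27+t)] gives 3(27+t) = t(t+3), so t² = 3×27 = 81.
t* = √81 = 9 min.

9.0 min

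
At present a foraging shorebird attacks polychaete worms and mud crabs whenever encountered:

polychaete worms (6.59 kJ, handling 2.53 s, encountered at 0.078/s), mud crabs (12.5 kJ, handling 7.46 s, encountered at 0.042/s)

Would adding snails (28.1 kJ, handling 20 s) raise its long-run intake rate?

Intake rate on the current diet: R = (0.078×6.59 + 0.042×12.5) / (1 + 0.078×2.53 + 0.042×7.46) = 1.039/1.511 = 0.6878 kJ/s.
snails: E/h = 28.1/20 = 1.405 kJ/s.
1.405 > 0.6878, so adding snails raises the average — include it.

Yes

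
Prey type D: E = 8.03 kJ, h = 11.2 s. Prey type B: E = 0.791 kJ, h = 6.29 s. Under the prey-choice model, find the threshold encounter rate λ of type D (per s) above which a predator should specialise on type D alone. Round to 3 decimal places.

The zero-one rule: include type B iff E₂/h₂ > λE₁/(1+λh₁). Equality gives the switch point.
λE₁h₂ = E₂ + λE₂h₁ ⇒ λ = E₂/(E₁h₂ − E₂h₁) = 0.791/(50.51 − 8.859) = 0.01899 per s.

0.019 per s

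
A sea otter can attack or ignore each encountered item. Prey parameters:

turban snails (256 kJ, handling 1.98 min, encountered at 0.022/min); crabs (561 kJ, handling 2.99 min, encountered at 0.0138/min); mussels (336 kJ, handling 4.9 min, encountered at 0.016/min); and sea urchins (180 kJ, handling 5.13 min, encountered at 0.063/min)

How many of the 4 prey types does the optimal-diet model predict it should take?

4

Profitabilities (E/h, kJ/min): crabs 188, turban snails 129, mussels 68.6, sea urchins 35.1. Add prey in this order while the next type's profitability exceeds the intake rate on those already taken.
Rate on top 1: 7.435. turban snails: 129 > 7.435 → include.
Rate on top 2: 12.33. mussels: 68.6 > 12.33 → include.
Rate on top 3: 16.12. sea urchins: 35.1 > 16.12 → include.
Optimal diet: crabs, turban snails, mussels, sea urchins — 4 of 4 types.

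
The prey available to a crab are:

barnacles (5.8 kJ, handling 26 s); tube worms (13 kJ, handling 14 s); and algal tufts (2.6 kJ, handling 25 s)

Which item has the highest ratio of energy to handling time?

tube worms

Profitability E/h (kJ/s): barnacles = 5.8/26 = 0.223, tube worms = 13/14 = 0.929, algal tufts = 2.6/25 = 0.104.
Ranked: tube worms > barnacles > algal tufts.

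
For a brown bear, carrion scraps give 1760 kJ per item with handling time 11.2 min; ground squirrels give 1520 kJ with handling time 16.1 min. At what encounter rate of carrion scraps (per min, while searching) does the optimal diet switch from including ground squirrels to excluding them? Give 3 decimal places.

At the threshold, the rate on carrion scraps alone equals the profitability of ground squirrels: λ·1760/(1 + λ·11.2) = 1520/16.1 = 94.41.
Rearranging, λ(1760 − 94.41×11.2) = 94.41, so λ = 94.41/702.6 = 0.1344 per min.

0.134 per min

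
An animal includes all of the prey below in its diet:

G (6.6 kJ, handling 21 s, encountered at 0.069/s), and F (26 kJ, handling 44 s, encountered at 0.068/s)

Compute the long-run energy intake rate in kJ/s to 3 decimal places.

0.409 kJ/s

Energy encountered per unit search time: 0.069×6.6 + 0.068×26 = 2.223 kJ/s.
Handling time per unit search time: 0.069×21 + 0.068×44 = 4.441.
Rate = 2.223/(1 + 4.441) = 0.4086 kJ/s.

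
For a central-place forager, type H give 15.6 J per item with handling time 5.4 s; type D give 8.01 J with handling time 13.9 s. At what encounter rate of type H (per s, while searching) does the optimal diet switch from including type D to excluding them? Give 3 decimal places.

0.046 per s

At the threshold, the rate on type H alone equals the profitability of type D: λ·15.6/(1 + λ·5.4) = 8.01/13.9 = 0.5763.
Rearranging, λ(15.6 − 0.5763×5.4) = 0.5763, so λ = 0.5763/12.49 = 0.04614 per s.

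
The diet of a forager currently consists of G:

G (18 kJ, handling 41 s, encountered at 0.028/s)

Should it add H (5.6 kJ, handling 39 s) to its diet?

No

On G alone, R = ΣλE/(1+Σλh) = 0.504/2.148 = 0.2346 kJ/s.
H: E/h = 5.6/39 = 0.1436 kJ/s.
Since 0.1436 < R, time spent handling H is better spent searching.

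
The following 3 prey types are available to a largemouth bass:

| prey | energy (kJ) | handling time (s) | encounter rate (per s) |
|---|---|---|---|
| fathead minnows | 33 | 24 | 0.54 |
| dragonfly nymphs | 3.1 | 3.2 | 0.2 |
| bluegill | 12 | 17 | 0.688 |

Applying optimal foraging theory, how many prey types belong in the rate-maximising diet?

Rank by E/h (kJ/s): fathead minnows 1.38, dragonfly nymphs 0.969, bluegill 0.706. Include each in turn until the next type's E/h falls below the running intake rate.
Rate on top 1: 1.277. dragonfly nymphs: 0.969 < 1.277 → exclude; stop.
Optimal diet: fathead minnows — 1 of 3 types.

1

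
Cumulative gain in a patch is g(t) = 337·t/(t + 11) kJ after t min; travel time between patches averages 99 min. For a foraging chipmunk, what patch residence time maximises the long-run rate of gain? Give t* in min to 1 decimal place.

33.0 min

Maximise g(t)/(T+t): set derivative to zero → g'(t)(T+t) = g(t).
g'(t) = 337·11/(t + 11)². Setting 337·11/(t+11)² = 337t/[(t+11)(99+t)] gives 11(99+t) = t(t+11), so t² = 11×99 = 1089.
t* = √1089 = 33 min.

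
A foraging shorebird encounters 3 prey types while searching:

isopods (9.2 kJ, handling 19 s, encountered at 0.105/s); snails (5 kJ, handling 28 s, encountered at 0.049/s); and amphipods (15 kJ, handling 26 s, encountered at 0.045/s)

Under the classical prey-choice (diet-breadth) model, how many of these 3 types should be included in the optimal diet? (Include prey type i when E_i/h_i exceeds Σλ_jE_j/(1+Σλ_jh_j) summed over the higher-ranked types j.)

E/h in descending order: amphipods 0.577, isopods 0.484, snails 0.179 kJ/s. The optimal diet is the largest prefix of this list for which every included type satisfies E_i/h_i > R on the types above it.
Rate on top 1: 0.3111. isopods: 0.484 > 0.3111 → include.
Rate on top 2: 0.394. snails: 0.179 < 0.394 → exclude; stop.
Optimal diet: amphipods, isopods — 2 of 3 types.

2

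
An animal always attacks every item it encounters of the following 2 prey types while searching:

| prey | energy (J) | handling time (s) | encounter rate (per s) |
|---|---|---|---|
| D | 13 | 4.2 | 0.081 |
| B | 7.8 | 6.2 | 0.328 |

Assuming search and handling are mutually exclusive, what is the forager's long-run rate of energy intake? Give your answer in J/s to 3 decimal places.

1.070 J/s

R = (0.081×13 + 0.328×7.8) / (1 + 0.081×4.2 + 0.328×6.2) = 3.611/3.374 = 1.07 J/s.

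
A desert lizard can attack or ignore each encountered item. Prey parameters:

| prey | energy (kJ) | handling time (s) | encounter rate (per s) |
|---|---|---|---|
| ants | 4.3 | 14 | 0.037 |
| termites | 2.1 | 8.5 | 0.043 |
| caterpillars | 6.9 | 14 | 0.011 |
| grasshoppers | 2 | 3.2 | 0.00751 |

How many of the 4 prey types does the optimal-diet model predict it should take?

E/h in descending order: grasshoppers 0.625, caterpillars 0.493, ants 0.307, termites 0.247 kJ/s. The optimal diet is the largest prefix of this list for which every included type satisfies E_i/h_i > R on the types above it.
Rate on top 1: 0.01467. caterpillars: 0.493 > 0.01467 → include.
Rate on top 2: 0.07718. ants: 0.307 > 0.07718 → include.
Rate on top 3: 0.1474. termites: 0.247 > 0.1474 → include.
Optimal diet: grasshoppers, caterpillars, ants, termites — 4 of 4 types.

4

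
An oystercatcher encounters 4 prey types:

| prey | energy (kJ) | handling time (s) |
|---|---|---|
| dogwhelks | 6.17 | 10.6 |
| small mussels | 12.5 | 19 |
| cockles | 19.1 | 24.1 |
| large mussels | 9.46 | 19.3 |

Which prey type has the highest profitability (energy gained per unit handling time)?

In descending order of E/h:
cockles: 19.1/24.1 = 0.793 kJ/s
small mussels: 12.5/19 = 0.658 kJ/s
dogwhelks: 6.17/10.6 = 0.582 kJ/s
large mussels: 9.46/19.3 = 0.49 kJ/s

cockles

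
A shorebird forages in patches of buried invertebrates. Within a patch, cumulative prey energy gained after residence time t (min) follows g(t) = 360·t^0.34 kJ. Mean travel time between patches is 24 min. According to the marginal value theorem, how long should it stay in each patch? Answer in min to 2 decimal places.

12.36 min

Maximise g(t)/(T+t): set derivative to zero → g'(t)(T+t) = g(t).
g'(t) = 0.34·360·t^-0.66. Setting 0.34·360·t^-0.66 = 360·t^0.34/(24+t) gives 0.34(24+t) = t, so 0.66·t = 0.34×24.
t* = 0.34×24/0.66 = 12.36 min.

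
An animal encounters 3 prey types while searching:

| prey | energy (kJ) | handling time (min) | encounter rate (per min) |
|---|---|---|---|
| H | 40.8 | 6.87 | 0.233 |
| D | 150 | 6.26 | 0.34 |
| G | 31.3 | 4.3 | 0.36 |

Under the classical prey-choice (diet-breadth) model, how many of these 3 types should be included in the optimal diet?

Rank by E/h (kJ/min): D 24, G 7.28, H 5.94. Include each in turn until the next type's E/h falls below the running intake rate.
Rate on top 1: 16.3. G: 7.28 < 16.3 → exclude; stop.
Optimal diet: D — 1 of 3 types.

1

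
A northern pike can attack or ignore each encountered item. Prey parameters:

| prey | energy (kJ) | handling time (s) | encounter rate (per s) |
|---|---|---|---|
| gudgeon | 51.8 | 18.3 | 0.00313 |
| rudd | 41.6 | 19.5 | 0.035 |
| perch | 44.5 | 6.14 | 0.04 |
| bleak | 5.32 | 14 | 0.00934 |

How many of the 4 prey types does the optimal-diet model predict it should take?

3

Rank by E/h (kJ/s): perch 7.25, gudgeon 2.83, rudd 2.13, bleak 0.38. Include each in turn until the next type's E/h falls below the running intake rate.
Rate on top 1: 1.429. gudgeon: 2.83 > 1.429 → include.
Rate on top 2: 1.491. rudd: 2.13 > 1.491 → include.
Rate on top 3: 1.712. bleak: 0.38 < 1.712 → exclude; stop.
Optimal diet: perch, gudgeon, rudd — 3 of 4 types.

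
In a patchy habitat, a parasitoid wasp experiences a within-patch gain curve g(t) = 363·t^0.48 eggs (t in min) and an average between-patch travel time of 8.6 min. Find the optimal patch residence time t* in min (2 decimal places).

By the marginal value theorem, leave when the instantaneous gain rate g'(t) equals the habitat-wide average g(t)/(T + t).
g'(t) = 0.48·363·t^-0.52. Setting 0.48·363·t^-0.52 = 363·t^0.48/(8.6+t) gives 0.48(8.6+t) = t, so 0.52·t = 0.48×8.6.
t* = 0.48×8.6/0.52 = 7.938 min.

7.94 min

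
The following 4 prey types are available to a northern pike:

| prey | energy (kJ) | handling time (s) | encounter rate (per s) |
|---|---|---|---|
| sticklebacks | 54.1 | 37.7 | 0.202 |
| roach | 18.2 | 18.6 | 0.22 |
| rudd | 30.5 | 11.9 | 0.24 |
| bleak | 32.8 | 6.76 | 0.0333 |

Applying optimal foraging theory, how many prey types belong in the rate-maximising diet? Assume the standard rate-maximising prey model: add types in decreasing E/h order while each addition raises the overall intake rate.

2

Profitabilities (E/h, kJ/s): bleak 4.85, rudd 2.56, sticklebacks 1.44, roach 0.978. Add prey in this order while the next type's profitability exceeds the intake rate on those already taken.
Rate on top 1: 0.8915. rudd: 2.56 > 0.8915 → include.
Rate on top 2: 2.061. sticklebacks: 1.44 < 2.061 → exclude; stop.
Optimal diet: bleak, rudd — 2 of 4 types.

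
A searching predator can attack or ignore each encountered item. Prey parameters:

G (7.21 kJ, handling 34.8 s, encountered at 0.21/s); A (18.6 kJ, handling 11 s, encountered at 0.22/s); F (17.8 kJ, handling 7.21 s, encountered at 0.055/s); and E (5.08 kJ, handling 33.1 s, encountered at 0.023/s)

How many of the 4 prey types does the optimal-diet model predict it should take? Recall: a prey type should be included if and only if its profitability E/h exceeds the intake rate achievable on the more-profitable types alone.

Profitabilities (E/h, kJ/s): F 2.47, A 1.69, G 0.207, E 0.153. Add prey in this order while the next type's profitability exceeds the intake rate on those already taken.
Rate on top 1: 0.701. A: 1.69 > 0.701 → include.
Rate on top 2: 1.329. G: 0.207 < 1.329 → exclude; stop.
Optimal diet: F, A — 2 of 4 types.

2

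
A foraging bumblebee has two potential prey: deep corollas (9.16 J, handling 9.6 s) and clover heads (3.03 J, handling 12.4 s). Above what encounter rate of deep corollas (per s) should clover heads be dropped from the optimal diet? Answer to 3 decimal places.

0.036 per s

The zero-one rule: include clover heads iff E₂/h₂ > λE₁/(1+λh₁). Equality gives the switch point.
λE₁h₂ = E₂ + λE₂h₁ ⇒ λ = E₂/(E₁h₂ − E₂h₁) = 3.03/(113.6 − 29.09) = 0.03586 per s.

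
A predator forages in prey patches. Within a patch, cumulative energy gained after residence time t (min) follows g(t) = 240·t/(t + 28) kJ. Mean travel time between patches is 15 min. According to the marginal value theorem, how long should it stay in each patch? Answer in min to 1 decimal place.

By the marginal value theorem, leave when the instantaneous gain rate g'(t) equals the habitat-wide average g(t)/(T + t).
g'(t) = 240·28/(t + 28)². Setting 240·28/(t+28)² = 240t/[(t+28)(15+t)] gives 28(15+t) = t(t+28), so t² = 28×15 = 420.
t* = √420 = 20.49 min.

20.5 min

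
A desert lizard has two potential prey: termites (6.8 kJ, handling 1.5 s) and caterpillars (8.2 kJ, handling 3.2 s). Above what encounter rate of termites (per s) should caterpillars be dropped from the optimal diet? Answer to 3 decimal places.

At the threshold, the rate on termites alone equals the profitability of caterpillars: λ·6.8/(1 + λ·1.5) = 8.2/3.2 = 2.562.
Rearranging, λ(6.8 − 2.562×1.5) = 2.562, so λ = 2.562/2.956 = 0.8668 per s.

0.867 per s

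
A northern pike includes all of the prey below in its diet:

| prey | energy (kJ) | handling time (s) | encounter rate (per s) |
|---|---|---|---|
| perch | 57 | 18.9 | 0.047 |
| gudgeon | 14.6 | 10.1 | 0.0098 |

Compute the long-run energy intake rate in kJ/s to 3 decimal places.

1.420 kJ/s

R = (0.047×57 + 0.0098×14.6) / (1 + 0.047×18.9 + 0.0098×10.1) = 2.822/1.987 = 1.42 kJ/s.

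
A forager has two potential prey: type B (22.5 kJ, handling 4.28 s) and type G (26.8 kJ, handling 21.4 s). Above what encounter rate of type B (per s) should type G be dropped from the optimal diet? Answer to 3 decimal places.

Drop type G once their profitability E₂/h₂ falls below the rate achievable on type B alone: E₂/h₂ = λE₁/(1 + λh₁).
Solve for λ: λE₁h₂ = E₂(1 + λh₁) → λ(E₁h₂ − E₂h₁) = E₂ → λ = E₂/(E₁h₂ − E₂h₁).
λ = 26.8/(22.5×21.4 − 26.8×4.28) = 26.8/366.8 = 0.07307 per s.

0.073 per s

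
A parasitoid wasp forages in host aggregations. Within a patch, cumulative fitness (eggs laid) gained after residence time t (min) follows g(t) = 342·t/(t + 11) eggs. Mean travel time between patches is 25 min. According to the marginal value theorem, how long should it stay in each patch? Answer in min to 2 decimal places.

Maximise g(t)/(T+t): set derivative to zero → g'(t)(T+t) = g(t).
g'(t) = 342·11/(t + 11)². Setting 342·11/(t+11)² = 342t/[(t+11)(25+t)] gives 11(25+t) = t(t+11), so t² = 11×25 = 275.
t* = √275 = 16.58 min.

16.58 min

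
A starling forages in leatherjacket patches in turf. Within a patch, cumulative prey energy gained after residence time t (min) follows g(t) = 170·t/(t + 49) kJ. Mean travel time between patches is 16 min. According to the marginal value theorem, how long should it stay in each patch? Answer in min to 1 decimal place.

Maximise g(t)/(T+t): set derivative to zero → g'(t)(T+t) = g(t).
g'(t) = 170·49/(t + 49)². Setting 170·49/(t+49)² = 170t/[(t+49)(16+t)] gives 49(16+t) = t(t+49), so t² = 49×16 = 784.
t* = √784 = 28 min.

28.0 min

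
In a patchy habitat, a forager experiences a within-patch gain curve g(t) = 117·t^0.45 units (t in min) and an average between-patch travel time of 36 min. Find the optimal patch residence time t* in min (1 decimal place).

29.5 min

By the marginal value theorem, leave when the instantaneous gain rate g'(t) equals the habitat-wide average g(t)/(T + t).
g'(t) = 0.45·117·t^-0.55. Setting 0.45·117·t^-0.55 = 117·t^0.45/(36+t) gives 0.45(36+t) = t, so 0.55·t = 0.45×36.
t* = 0.45×36/0.55 = 29.45 min.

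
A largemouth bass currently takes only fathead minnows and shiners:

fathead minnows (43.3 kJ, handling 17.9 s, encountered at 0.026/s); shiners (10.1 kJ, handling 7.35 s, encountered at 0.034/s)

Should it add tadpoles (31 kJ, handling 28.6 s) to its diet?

Yes

Current rate: (0.026×43.3 + 0.034×10.1)/(1 + 0.026×17.9 + 0.034×7.35) = 0.8565 kJ/s.
Profitability of tadpoles: 31/28.6 = 1.084 kJ/s.
Since 1.084 > R, including tadpoles increases the long-run rate.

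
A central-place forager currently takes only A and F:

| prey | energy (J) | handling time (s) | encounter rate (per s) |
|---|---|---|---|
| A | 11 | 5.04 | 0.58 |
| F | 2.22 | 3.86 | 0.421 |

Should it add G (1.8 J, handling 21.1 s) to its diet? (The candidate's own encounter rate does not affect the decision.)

No

Current rate: (0.58×11 + 0.421×2.22)/(1 + 0.58×5.04 + 0.421×3.86) = 1.318 J/s.
G: E/h = 1.8/21.1 = 0.08531 J/s.
0.08531 < 1.318, so adding G would lower the average — exclude it.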